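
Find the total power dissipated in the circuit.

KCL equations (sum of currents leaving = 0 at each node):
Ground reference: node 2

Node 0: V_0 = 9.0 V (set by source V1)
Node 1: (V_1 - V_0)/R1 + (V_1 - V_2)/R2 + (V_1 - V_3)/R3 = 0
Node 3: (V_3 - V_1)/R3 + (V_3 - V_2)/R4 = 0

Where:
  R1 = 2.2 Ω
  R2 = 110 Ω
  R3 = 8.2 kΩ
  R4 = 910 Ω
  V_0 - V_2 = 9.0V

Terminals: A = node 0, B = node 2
Nodal analysis, taking node 2 as the 0 V reference.
Source V1 fixes V_0 = 9 V.
KCL at each unknown node (sum of currents leaving = 0; resistances in Ω):
  Node 1: (V_1 - 9)/2.2 + (V_1 - 0)/110 + (V_1 - V_3)/8200 = 0
  Node 3: (V_3 - V_1)/8200 + (V_3 - 0)/910 = 0
Collecting terms (coefficients in siemens):
  0.4638·V_1 - 0.000122·V_3 = 4.091
  0.001221·V_3 - 0.000122·V_1 = 0
Determinant D = (0.4638)(0.001221) - (-0.000122)(-0.000122) = 0.0005662
V_1 = [(4.091)(0.001221) - (-0.000122)(0)]/D = 8.821 V
V_3 = [(0.4638)(0) - (4.091)(-0.000122)]/D = 0.8812 V
Power in each resistor, P = (ΔV)²/R:
  P_R1 = (9 - 8.821)²/2.2 = 0.01449 W
  P_R2 = (8.821 - 0)²/110 = 0.7074 W
  P_R3 = (8.821 - 0.8812)²/8200 = 0.007689 W
  P_R4 = (0 - 0.8812)²/910 = 0.0008533 W
P_total = P_R1 + P_R2 + P_R3 + P_R4 = 0.7305 W

Final answer: 0.7305 W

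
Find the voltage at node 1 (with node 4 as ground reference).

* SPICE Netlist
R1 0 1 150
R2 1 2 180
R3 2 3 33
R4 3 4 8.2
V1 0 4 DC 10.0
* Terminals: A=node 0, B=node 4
Nodal analysis, taking node 4 as the 0 V reference.
Source V1 fixes V_0 = 10 V.
KCL at each unknown node (sum of currents leaving = 0; resistances in Ω):
  Node 1: (V_1 - 10)/150 + (V_1 - V_2)/180 = 0
  Node 2: (V_2 - V_1)/180 + (V_2 - V_3)/33 = 0
  Node 3: (V_3 - V_2)/33 + (V_3 - 0)/8.2 = 0
Collecting terms (coefficients in siemens):
  0.01222·V_1 - 0.005556·V_2 = 0.06667
  0.03586·V_2 - 0.005556·V_1 - 0.0303·V_3 = 0
  0.1523·V_3 - 0.0303·V_2 = 0
Solving these 3 simultaneous equations (Gaussian elimination) gives:
  V_1 = 5.959 V, V_2 = 1.11 V, V_3 = 0.2209 V
The requested potential is V_1 = 5.959 V.

Final answer: V_1 = 5.959 V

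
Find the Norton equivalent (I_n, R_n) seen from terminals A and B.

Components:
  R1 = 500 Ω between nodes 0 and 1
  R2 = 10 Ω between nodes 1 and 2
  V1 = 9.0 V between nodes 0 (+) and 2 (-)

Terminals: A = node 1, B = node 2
Find the Thévenin equivalent first; then I_n = V_th/R_th and R_n = R_th.
Step 1 — V_th is the open-circuit voltage V_A - V_B (nothing connected across the terminals).
Nodal analysis, taking node 2 as the 0 V reference.
Source V1 fixes V_0 = 9 V.
KCL at each unknown node (sum of currents leaving = 0; resistances in Ω):
  Node 1: (V_1 - 9)/500 + (V_1 - 0)/10 = 0
Collecting terms: 0.102 × V_1 = 0.018  =>  V_1 = 0.1765 V
V_th = V_1 - V_2 = 0.1765 - 0 = 0.1765 V
Step 2 — R_th: zero the source — replace V1 by a short circuit (node 2 merges into node 0) — and find the resistance seen between A (node 1) and B (node 0).
Reduce the network between node 1 (A) and node 0 (B) by series/parallel combination:
  Rp1 = R1 ‖ R2 (parallel, both between nodes 0 and 1) = 1/(1/500 + 1/10) = 9.804 Ω
R_th = 9.804 Ω
I_n = V_th/R_th = 0.1765/9.804 = 0.018 A, and R_n = R_th = 9.804 Ω

Final answer: I_n = 0.018 A, R_n = 9.804 Ω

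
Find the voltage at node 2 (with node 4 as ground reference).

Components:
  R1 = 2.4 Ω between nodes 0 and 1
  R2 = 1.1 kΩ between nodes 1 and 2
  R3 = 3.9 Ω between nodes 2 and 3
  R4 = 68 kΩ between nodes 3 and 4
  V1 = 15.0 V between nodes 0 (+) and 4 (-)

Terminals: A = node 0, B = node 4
Nodal analysis, taking node 4 as the 0 V reference.
Source V1 fixes V_0 = 15 V.
KCL at each unknown node (sum of currents leaving = 0; resistances in Ω):
  Node 1: (V_1 - 15)/2.4 + (V_1 - V_2)/1100 = 0
  Node 2: (V_2 - V_1)/1100 + (V_2 - V_3)/3.9 = 0
  Node 3: (V_3 - V_2)/3.9 + (V_3 - 0)/68000 = 0
Collecting terms (coefficients in siemens):
  0.4176·V_1 - 0.0009091·V_2 = 6.25
  0.2573·V_2 - 0.0009091·V_1 - 0.2564·V_3 = 0
  0.2564·V_3 - 0.2564·V_2 = 0
Solving these 3 simultaneous equations (Gaussian elimination) gives:
  V_1 = 15 V, V_2 = 14.76 V, V_3 = 14.76 V
The requested potential is V_2 = 14.76 V.

Final answer: V_2 = 14.76 V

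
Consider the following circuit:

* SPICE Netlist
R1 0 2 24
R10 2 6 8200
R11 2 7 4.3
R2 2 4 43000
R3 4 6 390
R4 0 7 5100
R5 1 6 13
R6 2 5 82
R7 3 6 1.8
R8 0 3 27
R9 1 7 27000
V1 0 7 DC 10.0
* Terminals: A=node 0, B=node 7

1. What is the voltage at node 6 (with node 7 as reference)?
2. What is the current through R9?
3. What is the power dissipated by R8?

Nodal analysis, taking node 7 as the 0 V reference.
Source V1 fixes V_0 = 10 V.
KCL at each unknown node (sum of currents leaving = 0; resistances in Ω):
  Node 1: (V_1 - V_6)/13 + (V_1 - 0)/27000 = 0
  Node 2: (V_2 - 10)/24 + (V_2 - V_4)/43000 + (V_2 - V_5)/82 + (V_2 - V_6)/8200 + (V_2 - 0)/4.3 = 0
  Node 3: (V_3 - V_6)/1.8 + (V_3 - 10)/27 = 0
  Node 4: (V_4 - V_2)/43000 + (V_4 - V_6)/390 = 0
  Node 5: (V_5 - V_2)/82 = 0
  Node 6: (V_6 - V_4)/390 + (V_6 - V_1)/13 + (V_6 - V_3)/1.8 + (V_6 - V_2)/8200 = 0
Collecting terms (coefficients in siemens):
  0.07696·V_1 - 0.07692·V_6 = 0
  0.2866·V_2 - 0.00002326·V_4 - 0.0122·V_5 - 0.000122·V_6 = 0.4167
  0.5926·V_3 - 0.5556·V_6 = 0.3704
  0.002587·V_4 - 0.00002326·V_2 - 0.002564·V_6 = 0
  0.0122·V_5 - 0.0122·V_2 = 0
  0.6352·V_6 - 0.07692·V_1 - 0.000122·V_2 - 0.5556·V_3 - 0.002564·V_4 = 0
Solving these 6 simultaneous equations (Gaussian elimination) gives:
  V_1 = 9.949 V, V_2 = 1.524 V, V_3 = 9.957 V, V_4 = 9.878 V
  V_5 = 1.524 V, V_6 = 9.954 V
Part 1:
  Read off the nodal solution: V_6 = 9.954 V
Part 2:
  I_R9 = (V_1 - V_7)/R9 = (9.949 - 0)/27000 = 0.0003685 A
  Magnitude: I_R9 = 0.0003685 A
Part 3:
  I_R8 = (V_0 - V_3)/R8 = (10 - 9.957)/27 = 0.001591 A
  P_R8 = I_R8² × R8 = (0.001591)² × 27 = 0.00006833 W

Final answers:
1. V_6 = 9.954 V
2. I_R9 = 0.0003685 A
3. P_R8 = 6.833e-05 W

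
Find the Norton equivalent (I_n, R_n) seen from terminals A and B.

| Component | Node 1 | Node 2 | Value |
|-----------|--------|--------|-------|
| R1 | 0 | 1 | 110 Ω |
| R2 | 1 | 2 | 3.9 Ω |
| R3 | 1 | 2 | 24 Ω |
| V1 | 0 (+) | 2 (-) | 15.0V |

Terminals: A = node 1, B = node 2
Find the Thévenin equivalent first; then I_n = V_th/R_th and R_n = R_th.
Step 1 — V_th is the open-circuit voltage V_A - V_B (nothing connected across the terminals).
Nodal analysis, taking node 2 as the 0 V reference.
Source V1 fixes V_0 = 15 V.
KCL at each unknown node (sum of currents leaving = 0; resistances in Ω):
  Node 1: (V_1 - 15)/110 + (V_1 - 0)/3.9 + (V_1 - 0)/24 = 0
Collecting terms: 0.3072 × V_1 = 0.1364  =>  V_1 = 0.4439 V
V_th = V_1 - V_2 = 0.4439 - 0 = 0.4439 V
Step 2 — R_th: zero the source — replace V1 by a short circuit (node 2 merges into node 0) — and find the resistance seen between A (node 1) and B (node 0).
Reduce the network between node 1 (A) and node 0 (B) by series/parallel combination:
  Rp1 = R1 ‖ R2 ‖ R3 (parallel, all between nodes 0 and 1) = 1/(1/110 + 1/3.9 + 1/24) = 3.256 Ω
R_th = 3.256 Ω
I_n = V_th/R_th = 0.4439/3.256 = 0.1364 A, and R_n = R_th = 3.256 Ω

Final answer: I_n = 0.1364 A, R_n = 3.256 Ω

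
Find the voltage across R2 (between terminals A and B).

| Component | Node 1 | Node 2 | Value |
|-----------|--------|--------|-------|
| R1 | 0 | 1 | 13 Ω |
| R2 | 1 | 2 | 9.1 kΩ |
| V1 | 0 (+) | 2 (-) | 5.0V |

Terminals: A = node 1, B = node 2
R1 and R2 are in series across V1 (node 0 → node 1 → node 2), and the output A–B is taken across R2, so this is a voltage divider.
Series current: I = V1/(R1 + R2) = 5/(13 + 9100) = 5/9113 = 0.0005487 A
V_R2 = I × R2 = V1 × R2/(R1 + R2) = 5 × 9100/9113 = 4.993 V

Final answer: 4.993 V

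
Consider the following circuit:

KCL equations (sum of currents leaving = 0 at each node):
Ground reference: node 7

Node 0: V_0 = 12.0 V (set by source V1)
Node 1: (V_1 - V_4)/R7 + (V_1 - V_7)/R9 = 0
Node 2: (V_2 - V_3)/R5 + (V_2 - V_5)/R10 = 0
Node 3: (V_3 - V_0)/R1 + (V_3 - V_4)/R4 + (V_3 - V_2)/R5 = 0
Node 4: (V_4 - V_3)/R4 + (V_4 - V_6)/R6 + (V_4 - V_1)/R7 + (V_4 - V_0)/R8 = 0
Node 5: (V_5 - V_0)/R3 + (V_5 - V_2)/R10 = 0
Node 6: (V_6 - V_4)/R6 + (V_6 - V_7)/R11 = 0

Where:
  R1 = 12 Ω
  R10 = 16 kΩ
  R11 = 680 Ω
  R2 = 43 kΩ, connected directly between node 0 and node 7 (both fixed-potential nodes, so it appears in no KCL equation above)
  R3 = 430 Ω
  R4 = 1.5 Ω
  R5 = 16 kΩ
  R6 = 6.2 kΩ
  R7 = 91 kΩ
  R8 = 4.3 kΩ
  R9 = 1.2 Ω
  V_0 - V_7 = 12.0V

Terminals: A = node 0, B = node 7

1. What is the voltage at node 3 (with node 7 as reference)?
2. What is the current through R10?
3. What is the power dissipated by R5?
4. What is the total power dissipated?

Nodal analysis, taking node 7 as the 0 V reference.
Source V1 fixes V_0 = 12 V.
KCL at each unknown node (sum of currents leaving = 0; resistances in Ω):
  Node 1: (V_1 - V_4)/91000 + (V_1 - 0)/1.2 = 0
  Node 2: (V_2 - V_3)/16000 + (V_2 - V_5)/16000 = 0
  Node 3: (V_3 - 12)/12 + (V_3 - V_4)/1.5 + (V_3 - V_2)/16000 = 0
  Node 4: (V_4 - V_3)/1.5 + (V_4 - V_6)/6200 + (V_4 - V_1)/91000 + (V_4 - 12)/4300 = 0
  Node 5: (V_5 - 12)/430 + (V_5 - V_2)/16000 = 0
  Node 6: (V_6 - V_4)/6200 + (V_6 - 0)/680 = 0
Collecting terms (coefficients in siemens):
  0.8333·V_1 - 0.00001099·V_4 = 0
  0.000125·V_2 - 0.0000625·V_3 - 0.0000625·V_5 = 0
  0.7501·V_3 - 0.0000625·V_2 - 0.6667·V_4 = 1
  0.6671·V_4 - 0.00001099·V_1 - 0.6667·V_3 - 0.0001613·V_6 = 0.002791
  0.002388·V_5 - 0.0000625·V_2 = 0.02791
  0.001632·V_6 - 0.0001613·V_4 = 0
Solving these 6 simultaneous equations (Gaussian elimination) gives:
  V_1 = 0.0001579 V, V_2 = 11.99 V, V_3 = 11.98 V, V_4 = 11.97 V
  V_5 = 12 V, V_6 = 1.184 V
Part 1:
  Read off the nodal solution: V_3 = 11.98 V
Part 2:
  I_R10 = (V_2 - V_5)/R10 = (11.99 - 12)/16000 = -0.0000006903 A
  Magnitude: I_R10 = 0.0000006903 A
Part 3:
  I_R5 = (V_2 - V_3)/R5 = (11.99 - 11.98)/16000 = 0.0000006903 A
  P_R5 = I_R5² × R5 = (0.0000006903)² × 16000 = 0.000000007624 W
Part 4:
  Power in each resistor, P = (ΔV)²/R:
    P_R1 = (12 - 11.98)²/12 = 0.00004176 W
    P_R2 = (12 - 0)²/43000 = 0.003349 W
    P_R3 = (12 - 12)²/430 = 0.0000000002049 W
    P_R4 = (11.98 - 11.97)²/1.5 = 0.000005224 W
    P_R5 = (11.99 - 11.98)²/16000 = 0.000000007624 W
    P_R6 = (11.97 - 1.184)²/6200 = 0.01878 W
    P_R7 = (0.0001579 - 11.97)²/91000 = 0.001576 W
    P_R8 = (12 - 11.97)²/4300 = 0.0000001475 W
    P_R9 = (0.0001579 - 0)²/1.2 = 0.00000002078 W
    P_R10 = (11.99 - 12)²/16000 = 0.000000007624 W
    P_R11 = (1.184 - 0)²/680 = 0.00206 W
  P_total = P_R1 + P_R2 + P_R3 + P_R4 + P_R5 + P_R6 + P_R7 + P_R8 + P_R9 + P_R10 + P_R11 = 0.02581 W

Final answers:
1. V_3 = 11.98 V
2. I_R10 = 6.903e-07 A
3. P_R5 = 7.624e-09 W
4. P_total = 0.02581 W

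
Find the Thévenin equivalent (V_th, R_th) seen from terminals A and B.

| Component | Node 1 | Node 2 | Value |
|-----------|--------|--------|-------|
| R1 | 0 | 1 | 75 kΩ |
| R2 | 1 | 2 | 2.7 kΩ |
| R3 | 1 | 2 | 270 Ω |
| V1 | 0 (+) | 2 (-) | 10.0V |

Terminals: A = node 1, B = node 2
Step 1 — V_th is the open-circuit voltage V_A - V_B (nothing connected across the terminals).
Nodal analysis, taking node 2 as the 0 V reference.
Source V1 fixes V_0 = 10 V.
KCL at each unknown node (sum of currents leaving = 0; resistances in Ω):
  Node 1: (V_1 - 10)/75000 + (V_1 - 0)/2700 + (V_1 - 0)/270 = 0
Collecting terms: 0.004087 × V_1 = 0.0001333  =>  V_1 = 0.03262 V
V_th = V_1 - V_2 = 0.03262 - 0 = 0.03262 V
Step 2 — R_th: zero the source — replace V1 by a short circuit (node 2 merges into node 0) — and find the resistance seen between A (node 1) and B (node 0).
Reduce the network between node 1 (A) and node 0 (B) by series/parallel combination:
  Rp1 = R1 ‖ R2 ‖ R3 (parallel, all between nodes 0 and 1) = 1/(1/75000 + 1/2700 + 1/270) = 244.7 Ω
R_th = 244.7 Ω

Final answer: V_th = 0.03262 V, R_th = 244.7 Ω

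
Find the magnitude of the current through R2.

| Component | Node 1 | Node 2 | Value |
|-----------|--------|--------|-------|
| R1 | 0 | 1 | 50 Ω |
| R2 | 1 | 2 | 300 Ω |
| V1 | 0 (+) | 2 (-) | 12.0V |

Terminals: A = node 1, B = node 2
Nodal analysis, taking node 2 as the 0 V reference.
Source V1 fixes V_0 = 12 V.
KCL at each unknown node (sum of currents leaving = 0; resistances in Ω):
  Node 1: (V_1 - 12)/50 + (V_1 - 0)/300 = 0
Collecting terms: 0.02333 × V_1 = 0.24  =>  V_1 = 10.29 V
I_R2 = (V_1 - V_2)/R2 = (10.29 - 0)/300 = 0.03429 A
|I_R2| = 0.03429 A

Final answer: |I_R2| = 0.03429 A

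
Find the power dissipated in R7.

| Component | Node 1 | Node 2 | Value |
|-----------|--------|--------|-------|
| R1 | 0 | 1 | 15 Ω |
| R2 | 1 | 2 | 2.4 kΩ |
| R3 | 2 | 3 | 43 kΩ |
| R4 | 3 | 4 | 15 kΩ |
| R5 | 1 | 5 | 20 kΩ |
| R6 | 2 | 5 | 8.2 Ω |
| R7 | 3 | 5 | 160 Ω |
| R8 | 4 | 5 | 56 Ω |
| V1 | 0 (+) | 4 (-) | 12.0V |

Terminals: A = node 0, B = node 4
Nodal analysis, taking node 4 as the 0 V reference.
Source V1 fixes V_0 = 12 V.
KCL at each unknown node (sum of currents leaving = 0; resistances in Ω):
  Node 1: (V_1 - 12)/15 + (V_1 - V_2)/2400 + (V_1 - V_5)/20000 = 0
  Node 2: (V_2 - V_1)/2400 + (V_2 - V_3)/43000 + (V_2 - V_5)/8.2 = 0
  Node 3: (V_3 - V_2)/43000 + (V_3 - 0)/15000 + (V_3 - V_5)/160 = 0
  Node 5: (V_5 - V_1)/20000 + (V_5 - V_2)/8.2 + (V_5 - V_3)/160 + (V_5 - 0)/56 = 0
Collecting terms (coefficients in siemens):
  0.06713·V_1 - 0.0004167·V_2 - 0.00005·V_5 = 0.8
  0.1224·V_2 - 0.0004167·V_1 - 0.00002326·V_3 - 0.122·V_5 = 0
  0.00634·V_3 - 0.00002326·V_2 - 0.00625·V_5 = 0
  0.1461·V_5 - 0.00005·V_1 - 0.122·V_2 - 0.00625·V_3 = 0
Solving these 4 simultaneous equations (Gaussian elimination) gives:
  V_1 = 11.92 V, V_2 = 0.3411 V, V_3 = 0.2985 V, V_5 = 0.3016 V
I_R7 = (V_3 - V_5)/R7 = (0.2985 - 0.3016)/160 = -0.00001891 A
P_R7 = I_R7² × R7 = (-0.00001891)² × 160 = 0.00000005723 W

Final answer: 5.723e-08 W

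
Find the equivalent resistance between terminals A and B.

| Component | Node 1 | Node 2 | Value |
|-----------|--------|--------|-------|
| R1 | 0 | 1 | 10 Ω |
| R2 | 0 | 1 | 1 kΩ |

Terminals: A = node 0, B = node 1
Reduce the network between node 0 (A) and node 1 (B) by series/parallel combination:
  Rp1 = R1 ‖ R2 (parallel, both between nodes 0 and 1) = 1/(1/10 + 1/1000) = 9.901 Ω
R_eq = 9.901 Ω

Final answer: 9.901 Ω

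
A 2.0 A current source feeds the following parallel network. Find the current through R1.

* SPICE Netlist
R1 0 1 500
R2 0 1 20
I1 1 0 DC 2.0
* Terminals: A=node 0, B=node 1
All resistors sit directly between nodes 0 and 1, so they are in parallel and share one voltage V; the full source current 2 A splits among them.
1/R_par = 1/500 + 1/20 = 0.052 S  =>  R_par = 19.23 Ω
V = I × R_par = 2 × 19.23 = 38.46 V
I_R1 = V/R1 = 38.46/500 = 0.07692 A

Final answer: 0.07692 A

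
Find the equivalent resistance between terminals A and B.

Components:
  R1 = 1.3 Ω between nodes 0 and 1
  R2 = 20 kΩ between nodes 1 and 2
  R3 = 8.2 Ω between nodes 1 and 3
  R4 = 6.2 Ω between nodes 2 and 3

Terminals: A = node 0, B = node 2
Reduce the network between node 0 (A) and node 2 (B) by series/parallel combination:
  Rs1 = R3 + R4 (series, joined only at node 3) = 8.2 + 6.2 = 14.4 Ω
  Rp1 = R2 ‖ Rs1 (parallel, both between nodes 1 and 2) = 1/(1/20000 + 1/14.4) = 14.39 Ω
  Rs2 = R1 + Rp1 (series, joined only at node 1) = 1.3 + 14.39 = 15.69 Ω
R_eq = 15.69 Ω

Final answer: 15.69 Ω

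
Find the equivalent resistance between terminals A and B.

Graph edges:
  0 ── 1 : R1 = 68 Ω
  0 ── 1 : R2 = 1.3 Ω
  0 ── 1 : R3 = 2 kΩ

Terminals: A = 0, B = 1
Reduce the network between node 0 (A) and node 1 (B) by series/parallel combination:
  Rp1 = R1 ‖ R2 ‖ R3 (parallel, all between nodes 0 and 1) = 1/(1/68 + 1/1.3 + 1/2000) = 1.275 Ω
R_eq = 1.275 Ω

Final answer: 1.275 Ω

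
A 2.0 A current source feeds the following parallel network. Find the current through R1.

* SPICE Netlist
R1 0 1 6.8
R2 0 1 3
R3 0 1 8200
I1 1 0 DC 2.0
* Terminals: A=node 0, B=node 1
All resistors sit directly between nodes 0 and 1, so they are in parallel and share one voltage V; the full source current 2 A splits among them.
1/R_par = 1/6.8 + 1/3 + 1/8200 = 0.4805 S  =>  R_par = 2.081 Ω
V = I × R_par = 2 × 2.081 = 4.162 V
I_R1 = V/R1 = 4.162/6.8 = 0.6121 A

Final answer: 0.6121 A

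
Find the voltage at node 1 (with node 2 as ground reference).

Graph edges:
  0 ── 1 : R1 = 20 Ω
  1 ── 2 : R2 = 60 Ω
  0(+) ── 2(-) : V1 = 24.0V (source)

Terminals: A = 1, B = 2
Nodal analysis, taking node 2 as the 0 V reference.
Source V1 fixes V_0 = 24 V.
KCL at each unknown node (sum of currents leaving = 0; resistances in Ω):
  Node 1: (V_1 - 24)/20 + (V_1 - 0)/60 = 0
Collecting terms: 0.06667 × V_1 = 1.2  =>  V_1 = 18 V
The requested potential is V_1 = 18 V.

Final answer: V_1 = 18 V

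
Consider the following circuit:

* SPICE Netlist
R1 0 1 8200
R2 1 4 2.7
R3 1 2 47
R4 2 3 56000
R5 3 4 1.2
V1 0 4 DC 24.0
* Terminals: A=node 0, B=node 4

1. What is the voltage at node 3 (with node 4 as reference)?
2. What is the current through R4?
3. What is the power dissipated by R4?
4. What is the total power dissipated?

Nodal analysis, taking node 4 as the 0 V reference.
Source V1 fixes V_0 = 24 V.
KCL at each unknown node (sum of currents leaving = 0; resistances in Ω):
  Node 1: (V_1 - 24)/8200 + (V_1 - 0)/2.7 + (V_1 - V_2)/47 = 0
  Node 2: (V_2 - V_1)/47 + (V_2 - V_3)/56000 = 0
  Node 3: (V_3 - V_2)/56000 + (V_3 - 0)/1.2 = 0
Collecting terms (coefficients in siemens):
  0.3918·V_1 - 0.02128·V_2 = 0.002927
  0.02129·V_2 - 0.02128·V_1 - 0.00001786·V_3 = 0
  0.8334·V_3 - 0.00001786·V_2 = 0
Solving these 3 simultaneous equations (Gaussian elimination) gives:
  V_1 = 0.007899 V, V_2 = 0.007893 V, V_3 = 0.0000001691 V
Part 1:
  Read off the nodal solution: V_3 = 0.0000001691 V
Part 2:
  I_R4 = (V_2 - V_3)/R4 = (0.007893 - 0.0000001691)/56000 = 0.0000001409 A
  Magnitude: I_R4 = 0.0000001409 A
Part 3:
  I_R4 = (V_2 - V_3)/R4 = (0.007893 - 0.0000001691)/56000 = 0.0000001409 A
  P_R4 = I_R4² × R4 = (0.0000001409)² × 56000 = 0.000000001112 W
Part 4:
  Power in each resistor, P = (ΔV)²/R:
    P_R1 = (24 - 0.007899)²/8200 = 0.0702 W
    P_R2 = (0.007899 - 0)²/2.7 = 0.00002311 W
    P_R3 = (0.007899 - 0.007893)²/47 = 0.0000000000009336 W
    P_R4 = (0.007893 - 0.0000001691)²/56000 = 0.000000001112 W
    P_R5 = (0.0000001691 - 0)²/1.2 = 0.00000000000002384 W
  P_total = P_R1 + P_R2 + P_R3 + P_R4 + P_R5 = 0.07022 W

Final answers:
1. V_3 = 1.691e-07 V
2. I_R4 = 1.409e-07 A
3. P_R4 = 1.112e-09 W
4. P_total = 0.07022 W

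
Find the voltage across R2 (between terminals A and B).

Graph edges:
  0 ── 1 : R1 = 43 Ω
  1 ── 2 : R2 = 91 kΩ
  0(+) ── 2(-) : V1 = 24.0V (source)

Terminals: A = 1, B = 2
R1 and R2 are in series across V1 (node 0 → node 1 → node 2), and the output A–B is taken across R2, so this is a voltage divider.
Series current: I = V1/(R1 + R2) = 24/(43 + 91000) = 24/91040 = 0.0002636 A
V_R2 = I × R2 = V1 × R2/(R1 + R2) = 24 × 91000/91040 = 23.99 V

Final answer: 23.99 V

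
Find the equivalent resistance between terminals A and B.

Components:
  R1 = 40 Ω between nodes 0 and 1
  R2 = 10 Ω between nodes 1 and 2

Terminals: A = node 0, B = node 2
Reduce the network between node 0 (A) and node 2 (B) by series/parallel combination:
  Rs1 = R1 + R2 (series, joined only at node 1) = 40 + 10 = 50 Ω
R_eq = 50 Ω

Final answer: 50 Ω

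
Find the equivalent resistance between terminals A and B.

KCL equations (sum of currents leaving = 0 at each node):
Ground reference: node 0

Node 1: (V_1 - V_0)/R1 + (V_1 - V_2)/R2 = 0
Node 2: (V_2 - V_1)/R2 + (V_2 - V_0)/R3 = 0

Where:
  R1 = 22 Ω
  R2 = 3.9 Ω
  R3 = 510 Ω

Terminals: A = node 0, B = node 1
Reduce the network between node 0 (A) and node 1 (B) by series/parallel combination:
  Rs1 = R3 + R2 (series, joined only at node 2) = 510 + 3.9 = 513.9 Ω
  Rp1 = R1 ‖ Rs1 (parallel, both between nodes 0 and 1) = 1/(1/22 + 1/513.9) = 21.1 Ω
R_eq = 21.1 Ω

Final answer: 21.1 Ω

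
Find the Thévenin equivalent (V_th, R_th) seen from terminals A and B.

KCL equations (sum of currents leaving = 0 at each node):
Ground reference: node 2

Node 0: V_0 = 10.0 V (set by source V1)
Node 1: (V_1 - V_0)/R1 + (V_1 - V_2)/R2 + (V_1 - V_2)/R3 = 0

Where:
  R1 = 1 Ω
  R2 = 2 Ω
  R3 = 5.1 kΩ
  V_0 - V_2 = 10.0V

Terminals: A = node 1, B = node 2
Step 1 — V_th is the open-circuit voltage V_A - V_B (nothing connected across the terminals).
Nodal analysis, taking node 2 as the 0 V reference.
Source V1 fixes V_0 = 10 V.
KCL at each unknown node (sum of currents leaving = 0; resistances in Ω):
  Node 1: (V_1 - 10)/1 + (V_1 - 0)/2 + (V_1 - 0)/5100 = 0
Collecting terms: 1.5 × V_1 = 10  =>  V_1 = 6.666 V
V_th = V_1 - V_2 = 6.666 - 0 = 6.666 V
Step 2 — R_th: zero the source — replace V1 by a short circuit (node 2 merges into node 0) — and find the resistance seen between A (node 1) and B (node 0).
Reduce the network between node 1 (A) and node 0 (B) by series/parallel combination:
  Rp1 = R1 ‖ R2 ‖ R3 (parallel, all between nodes 0 and 1) = 1/(1/1 + 1/2 + 1/5100) = 0.6666 Ω
R_th = 0.6666 Ω

Final answer: V_th = 6.666 V, R_th = 0.6666 Ω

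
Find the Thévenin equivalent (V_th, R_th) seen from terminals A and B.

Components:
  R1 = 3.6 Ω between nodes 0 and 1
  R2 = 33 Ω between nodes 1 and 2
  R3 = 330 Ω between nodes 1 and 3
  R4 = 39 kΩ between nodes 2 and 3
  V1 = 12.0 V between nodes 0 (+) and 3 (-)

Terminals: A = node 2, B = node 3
Step 1 — V_th is the open-circuit voltage V_A - V_B (nothing connected across the terminals).
Nodal analysis, taking node 3 as the 0 V reference.
Source V1 fixes V_0 = 12 V.
KCL at each unknown node (sum of currents leaving = 0; resistances in Ω):
  Node 1: (V_1 - 12)/3.6 + (V_1 - V_2)/33 + (V_1 - 0)/330 = 0
  Node 2: (V_2 - V_1)/33 + (V_2 - 0)/39000 = 0
Collecting terms (coefficients in siemens):
  0.3111·V_1 - 0.0303·V_2 = 3.333
  0.03033·V_2 - 0.0303·V_1 = 0
Determinant D = (0.3111)(0.03033) - (-0.0303)(-0.0303) = 0.008517
V_1 = [(3.333)(0.03033) - (-0.0303)(0)]/D = 11.87 V
V_2 = [(0.3111)(0) - (3.333)(-0.0303)]/D = 11.86 V
V_th = V_2 - V_3 = 11.86 - 0 = 11.86 V
Step 2 — R_th: zero the source — replace V1 by a short circuit (node 3 merges into node 0) — and find the resistance seen between A (node 2) and B (node 0).
Reduce the network between node 2 (A) and node 0 (B) by series/parallel combination:
  Rp1 = R1 ‖ R3 (parallel, both between nodes 0 and 1) = 1/(1/3.6 + 1/330) = 3.561 Ω
  Rs1 = R2 + Rp1 (series, joined only at node 1) = 33 + 3.561 = 36.56 Ω
  Rp2 = R4 ‖ Rs1 (parallel, both between nodes 0 and 2) = 1/(1/39000 + 1/36.56) = 36.53 Ω
R_th = 36.53 Ω

Final answer: V_th = 11.86 V, R_th = 36.53 Ω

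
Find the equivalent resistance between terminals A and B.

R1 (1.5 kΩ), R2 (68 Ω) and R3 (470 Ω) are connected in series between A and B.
Reduce the network between node 0 (A) and node 3 (B) by series/parallel combination:
  Rs1 = R1 + R2 (series, joined only at node 1) = 1500 + 68 = 1568 Ω
  Rs2 = R3 + Rs1 (series, joined only at node 2) = 470 + 1568 = 2038 Ω
R_eq = 2.038 kΩ

Final answer: 2.038 kΩ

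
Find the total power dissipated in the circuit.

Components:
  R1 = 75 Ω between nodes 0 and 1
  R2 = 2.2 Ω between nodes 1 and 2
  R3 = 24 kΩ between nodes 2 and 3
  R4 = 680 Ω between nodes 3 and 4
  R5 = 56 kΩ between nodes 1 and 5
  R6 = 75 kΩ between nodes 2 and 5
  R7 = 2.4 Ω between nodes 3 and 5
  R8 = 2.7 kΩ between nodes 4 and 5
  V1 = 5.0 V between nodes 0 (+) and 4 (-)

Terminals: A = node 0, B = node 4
Nodal analysis, taking node 4 as the 0 V reference.
Source V1 fixes V_0 = 5 V.
KCL at each unknown node (sum of currents leaving = 0; resistances in Ω):
  Node 1: (V_1 - 5)/75 + (V_1 - V_2)/2.2 + (V_1 - V_5)/56000 = 0
  Node 2: (V_2 - V_1)/2.2 + (V_2 - V_3)/24000 + (V_2 - V_5)/75000 = 0
  Node 3: (V_3 - V_2)/24000 + (V_3 - 0)/680 + (V_3 - V_5)/2.4 = 0
  Node 5: (V_5 - V_1)/56000 + (V_5 - V_2)/75000 + (V_5 - V_3)/2.4 + (V_5 - 0)/2700 = 0
Collecting terms (coefficients in siemens):
  0.4679·V_1 - 0.4545·V_2 - 0.00001786·V_5 = 0.06667
  0.4546·V_2 - 0.4545·V_1 - 0.00004167·V_3 - 0.00001333·V_5 = 0
  0.4182·V_3 - 0.00004167·V_2 - 0.4167·V_5 = 0
  0.4171·V_5 - 0.00001786·V_1 - 0.00001333·V_2 - 0.4167·V_3 = 0
Solving these 4 simultaneous equations (Gaussian elimination) gives:
  V_1 = 4.974 V, V_2 = 4.973 V, V_3 = 0.1893 V, V_5 = 0.1895 V
Power in each resistor, P = (ΔV)²/R:
  P_R1 = (5 - 4.974)²/75 = 0.000009112 W
  P_R2 = (4.974 - 4.973)²/2.2 = 0.0000001523 W
  P_R3 = (4.973 - 0.1893)²/24000 = 0.0009536 W
  P_R4 = (0.1893 - 0)²/680 = 0.00005269 W
  P_R5 = (4.974 - 0.1895)²/56000 = 0.0004088 W
  P_R6 = (4.973 - 0.1895)²/75000 = 0.0003051 W
  P_R7 = (0.1893 - 0.1895)²/2.4 = 0.00000001499 W
  P_R8 = (0 - 0.1895)²/2700 = 0.0000133 W
P_total = P_R1 + P_R2 + P_R3 + P_R4 + P_R5 + P_R6 + P_R7 + P_R8 = 0.001743 W

Final answer: 0.001743 W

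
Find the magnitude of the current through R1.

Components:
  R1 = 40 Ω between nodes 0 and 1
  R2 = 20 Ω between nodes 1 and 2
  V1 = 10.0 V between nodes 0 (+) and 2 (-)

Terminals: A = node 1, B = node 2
Nodal analysis, taking node 2 as the 0 V reference.
Source V1 fixes V_0 = 10 V.
KCL at each unknown node (sum of currents leaving = 0; resistances in Ω):
  Node 1: (V_1 - 10)/40 + (V_1 - 0)/20 = 0
Collecting terms: 0.075 × V_1 = 0.25  =>  V_1 = 3.333 V
I_R1 = (V_0 - V_1)/R1 = (10 - 3.333)/40 = 0.1667 A
|I_R1| = 0.1667 A

Final answer: |I_R1| = 0.1667 A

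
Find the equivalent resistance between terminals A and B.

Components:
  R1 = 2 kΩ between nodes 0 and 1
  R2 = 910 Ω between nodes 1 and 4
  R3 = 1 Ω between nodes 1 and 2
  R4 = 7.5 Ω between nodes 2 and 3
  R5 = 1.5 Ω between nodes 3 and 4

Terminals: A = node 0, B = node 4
Reduce the network between node 0 (A) and node 4 (B) by series/parallel combination:
  Rs1 = R3 + R4 (series, joined only at node 2) = 1 + 7.5 = 8.5 Ω
  Rs2 = R5 + Rs1 (series, joined only at node 3) = 1.5 + 8.5 = 10 Ω
  Rp1 = R2 ‖ Rs2 (parallel, both between nodes 1 and 4) = 1/(1/910 + 1/10) = 9.891 Ω
  Rs3 = R1 + Rp1 (series, joined only at node 1) = 2000 + 9.891 = 2010 Ω
R_eq = 2.01 kΩ

Final answer: 2.01 kΩ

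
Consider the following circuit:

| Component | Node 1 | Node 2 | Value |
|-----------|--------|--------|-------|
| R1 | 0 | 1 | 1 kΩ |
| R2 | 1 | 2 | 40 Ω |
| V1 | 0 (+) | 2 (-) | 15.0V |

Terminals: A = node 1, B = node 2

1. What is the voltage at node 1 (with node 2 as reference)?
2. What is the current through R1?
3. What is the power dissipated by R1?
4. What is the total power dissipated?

Nodal analysis, taking node 2 as the 0 V reference.
Source V1 fixes V_0 = 15 V.
KCL at each unknown node (sum of currents leaving = 0; resistances in Ω):
  Node 1: (V_1 - 15)/1000 + (V_1 - 0)/40 = 0
Collecting terms: 0.026 × V_1 = 0.015  =>  V_1 = 0.5769 V
Part 1:
  Read off the nodal solution: V_1 = 0.5769 V
Part 2:
  I_R1 = (V_0 - V_1)/R1 = (15 - 0.5769)/1000 = 0.01442 A
  Magnitude: I_R1 = 0.01442 A
Part 3:
  I_R1 = (V_0 - V_1)/R1 = (15 - 0.5769)/1000 = 0.01442 A
  P_R1 = I_R1² × R1 = (0.01442)² × 1000 = 0.208 W
Part 4:
  Power in each resistor, P = (ΔV)²/R:
    P_R1 = (15 - 0.5769)²/1000 = 0.208 W
    P_R2 = (0.5769 - 0)²/40 = 0.008321 W
  P_total = P_R1 + P_R2 = 0.2163 W

Final answers:
1. V_1 = 0.5769 V
2. I_R1 = 0.01442 A
3. P_R1 = 0.208 W
4. P_total = 0.2163 W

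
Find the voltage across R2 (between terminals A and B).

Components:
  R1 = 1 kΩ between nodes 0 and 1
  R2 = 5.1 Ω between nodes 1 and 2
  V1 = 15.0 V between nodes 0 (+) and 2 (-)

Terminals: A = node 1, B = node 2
R1 and R2 are in series across V1 (node 0 → node 1 → node 2), and the output A–B is taken across R2, so this is a voltage divider.
Series current: I = V1/(R1 + R2) = 15/(1000 + 5.1) = 15/1005 = 0.01492 A
V_R2 = I × R2 = V1 × R2/(R1 + R2) = 15 × 5.1/1005 = 0.07611 V

Final answer: 0.07611 V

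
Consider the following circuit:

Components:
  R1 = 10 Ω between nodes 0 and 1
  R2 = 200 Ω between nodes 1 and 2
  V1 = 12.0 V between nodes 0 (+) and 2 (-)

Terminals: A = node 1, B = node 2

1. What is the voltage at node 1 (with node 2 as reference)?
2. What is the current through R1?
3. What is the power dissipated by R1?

Nodal analysis, taking node 2 as the 0 V reference.
Source V1 fixes V_0 = 12 V.
KCL at each unknown node (sum of currents leaving = 0; resistances in Ω):
  Node 1: (V_1 - 12)/10 + (V_1 - 0)/200 = 0
Collecting terms: 0.105 × V_1 = 1.2  =>  V_1 = 11.43 V
Part 1:
  Read off the nodal solution: V_1 = 11.43 V
Part 2:
  I_R1 = (V_0 - V_1)/R1 = (12 - 11.43)/10 = 0.05714 A
  Magnitude: I_R1 = 0.05714 A
Part 3:
  I_R1 = (V_0 - V_1)/R1 = (12 - 11.43)/10 = 0.05714 A
  P_R1 = I_R1² × R1 = (0.05714)² × 10 = 0.03265 W

Final answers:
1. V_1 = 11.43 V
2. I_R1 = 0.05714 A
3. P_R1 = 0.03265 W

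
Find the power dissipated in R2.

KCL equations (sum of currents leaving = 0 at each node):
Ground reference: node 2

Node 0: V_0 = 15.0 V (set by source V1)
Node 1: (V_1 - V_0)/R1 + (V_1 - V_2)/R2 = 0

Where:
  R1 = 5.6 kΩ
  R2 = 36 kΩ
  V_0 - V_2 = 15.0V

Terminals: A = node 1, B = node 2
Nodal analysis, taking node 2 as the 0 V reference.
Source V1 fixes V_0 = 15 V.
KCL at each unknown node (sum of currents leaving = 0; resistances in Ω):
  Node 1: (V_1 - 15)/5600 + (V_1 - 0)/36000 = 0
Collecting terms: 0.0002063 × V_1 = 0.002679  =>  V_1 = 12.98 V
I_R2 = (V_1 - V_2)/R2 = (12.98 - 0)/36000 = 0.0003606 A
P_R2 = I_R2² × R2 = (0.0003606)² × 36000 = 0.004681 W

Final answer: 0.004681 W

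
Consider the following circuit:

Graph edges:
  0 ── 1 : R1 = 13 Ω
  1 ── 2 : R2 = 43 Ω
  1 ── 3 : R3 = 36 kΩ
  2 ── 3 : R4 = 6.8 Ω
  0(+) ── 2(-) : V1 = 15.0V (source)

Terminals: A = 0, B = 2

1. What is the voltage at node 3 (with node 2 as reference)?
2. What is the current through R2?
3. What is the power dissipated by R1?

Nodal analysis, taking node 2 as the 0 V reference.
Source V1 fixes V_0 = 15 V.
KCL at each unknown node (sum of currents leaving = 0; resistances in Ω):
  Node 1: (V_1 - 15)/13 + (V_1 - 0)/43 + (V_1 - V_3)/36000 = 0
  Node 3: (V_3 - V_1)/36000 + (V_3 - 0)/6.8 = 0
Collecting terms (coefficients in siemens):
  0.1002·V_1 - 0.00002778·V_3 = 1.154
  0.1471·V_3 - 0.00002778·V_1 = 0
Determinant D = (0.1002)(0.1471) - (-0.00002778)(-0.00002778) = 0.01474
V_1 = [(1.154)(0.1471) - (-0.00002778)(0)]/D = 11.51 V
V_3 = [(0.1002)(0) - (1.154)(-0.00002778)]/D = 0.002175 V
Part 1:
  Read off the nodal solution: V_3 = 0.002175 V
Part 2:
  I_R2 = (V_1 - V_2)/R2 = (11.51 - 0)/43 = 0.2678 A
  Magnitude: I_R2 = 0.2678 A
Part 3:
  I_R1 = (V_0 - V_1)/R1 = (15 - 11.51)/13 = 0.2681 A
  P_R1 = I_R1² × R1 = (0.2681)² × 13 = 0.9344 W

Final answers:
1. V_3 = 0.002175 V
2. I_R2 = 0.2678 A
3. P_R1 = 0.9344 W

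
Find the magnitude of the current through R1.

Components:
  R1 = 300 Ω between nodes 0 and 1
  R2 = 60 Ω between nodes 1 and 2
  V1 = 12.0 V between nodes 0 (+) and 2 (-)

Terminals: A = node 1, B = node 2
Nodal analysis, taking node 2 as the 0 V reference.
Source V1 fixes V_0 = 12 V.
KCL at each unknown node (sum of currents leaving = 0; resistances in Ω):
  Node 1: (V_1 - 12)/300 + (V_1 - 0)/60 = 0
Collecting terms: 0.02 × V_1 = 0.04  =>  V_1 = 2 V
I_R1 = (V_0 - V_1)/R1 = (12 - 2)/300 = 0.03333 A
|I_R1| = 0.03333 A

Final answer: |I_R1| = 0.03333 A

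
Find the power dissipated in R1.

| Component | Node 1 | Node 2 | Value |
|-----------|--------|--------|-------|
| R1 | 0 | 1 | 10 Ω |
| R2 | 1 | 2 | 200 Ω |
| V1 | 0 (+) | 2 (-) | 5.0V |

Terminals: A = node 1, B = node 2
Nodal analysis, taking node 2 as the 0 V reference.
Source V1 fixes V_0 = 5 V.
KCL at each unknown node (sum of currents leaving = 0; resistances in Ω):
  Node 1: (V_1 - 5)/10 + (V_1 - 0)/200 = 0
Collecting terms: 0.105 × V_1 = 0.5  =>  V_1 = 4.762 V
I_R1 = (V_0 - V_1)/R1 = (5 - 4.762)/10 = 0.02381 A
P_R1 = I_R1² × R1 = (0.02381)² × 10 = 0.005669 W

Final answer: 0.005669 W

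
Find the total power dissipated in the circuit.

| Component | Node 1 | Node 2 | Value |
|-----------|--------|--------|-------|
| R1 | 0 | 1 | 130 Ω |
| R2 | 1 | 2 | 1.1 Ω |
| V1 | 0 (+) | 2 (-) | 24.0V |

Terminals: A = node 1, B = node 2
Nodal analysis, taking node 2 as the 0 V reference.
Source V1 fixes V_0 = 24 V.
KCL at each unknown node (sum of currents leaving = 0; resistances in Ω):
  Node 1: (V_1 - 24)/130 + (V_1 - 0)/1.1 = 0
Collecting terms: 0.9168 × V_1 = 0.1846  =>  V_1 = 0.2014 V
Power in each resistor, P = (ΔV)²/R:
  P_R1 = (24 - 0.2014)²/130 = 4.357 W
  P_R2 = (0.2014 - 0)²/1.1 = 0.03686 W
P_total = P_R1 + P_R2 = 4.394 W

Final answer: 4.394 W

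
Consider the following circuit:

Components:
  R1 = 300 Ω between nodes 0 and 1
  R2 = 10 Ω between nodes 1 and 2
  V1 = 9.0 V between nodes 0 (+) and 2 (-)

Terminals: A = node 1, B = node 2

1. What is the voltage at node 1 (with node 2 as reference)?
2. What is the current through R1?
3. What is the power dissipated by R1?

Nodal analysis, taking node 2 as the 0 V reference.
Source V1 fixes V_0 = 9 V.
KCL at each unknown node (sum of currents leaving = 0; resistances in Ω):
  Node 1: (V_1 - 9)/300 + (V_1 - 0)/10 = 0
Collecting terms: 0.1033 × V_1 = 0.03  =>  V_1 = 0.2903 V
Part 1:
  Read off the nodal solution: V_1 = 0.2903 V
Part 2:
  I_R1 = (V_0 - V_1)/R1 = (9 - 0.2903)/300 = 0.02903 A
  Magnitude: I_R1 = 0.02903 A
Part 3:
  I_R1 = (V_0 - V_1)/R1 = (9 - 0.2903)/300 = 0.02903 A
  P_R1 = I_R1² × R1 = (0.02903)² × 300 = 0.2529 W

Final answers:
1. V_1 = 0.2903 V
2. I_R1 = 0.02903 A
3. P_R1 = 0.2529 W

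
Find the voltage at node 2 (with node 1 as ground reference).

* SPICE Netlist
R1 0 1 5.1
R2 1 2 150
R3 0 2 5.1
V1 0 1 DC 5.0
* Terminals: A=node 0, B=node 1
Nodal analysis, taking node 1 as the 0 V reference.
Source V1 fixes V_0 = 5 V.
KCL at each unknown node (sum of currents leaving = 0; resistances in Ω):
  Node 2: (V_2 - 0)/150 + (V_2 - 5)/5.1 = 0
Collecting terms: 0.2027 × V_2 = 0.9804  =>  V_2 = 4.836 V
The requested potential is V_2 = 4.836 V.

Final answer: V_2 = 4.836 V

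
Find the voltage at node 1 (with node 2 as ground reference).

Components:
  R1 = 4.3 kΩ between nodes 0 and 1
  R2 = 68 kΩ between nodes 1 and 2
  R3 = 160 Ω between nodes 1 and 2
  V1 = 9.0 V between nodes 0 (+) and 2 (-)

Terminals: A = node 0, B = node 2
Nodal analysis, taking node 2 as the 0 V reference.
Source V1 fixes V_0 = 9 V.
KCL at each unknown node (sum of currents leaving = 0; resistances in Ω):
  Node 1: (V_1 - 9)/4300 + (V_1 - 0)/68000 + (V_1 - 0)/160 = 0
Collecting terms: 0.006497 × V_1 = 0.002093  =>  V_1 = 0.3221 V
The requested potential is V_1 = 0.3221 V.

Final answer: V_1 = 0.3221 V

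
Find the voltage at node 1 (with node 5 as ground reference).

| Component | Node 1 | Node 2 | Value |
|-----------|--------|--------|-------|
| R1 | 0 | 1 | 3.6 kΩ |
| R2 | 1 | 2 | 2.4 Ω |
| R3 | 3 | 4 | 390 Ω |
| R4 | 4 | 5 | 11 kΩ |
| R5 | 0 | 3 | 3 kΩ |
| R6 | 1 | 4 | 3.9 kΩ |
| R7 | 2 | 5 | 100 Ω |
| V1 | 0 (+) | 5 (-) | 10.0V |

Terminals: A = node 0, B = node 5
Nodal analysis, taking node 5 as the 0 V reference.
Source V1 fixes V_0 = 10 V.
KCL at each unknown node (sum of currents leaving = 0; resistances in Ω):
  Node 1: (V_1 - 10)/3600 + (V_1 - V_2)/2.4 + (V_1 - V_4)/3900 = 0
  Node 2: (V_2 - V_1)/2.4 + (V_2 - 0)/100 = 0
  Node 3: (V_3 - V_4)/390 + (V_3 - 10)/3000 = 0
  Node 4: (V_4 - V_3)/390 + (V_4 - 0)/11000 + (V_4 - V_1)/3900 = 0
Collecting terms (coefficients in siemens):
  0.4172·V_1 - 0.4167·V_2 - 0.0002564·V_4 = 0.002778
  0.4267·V_2 - 0.4167·V_1 = 0
  0.002897·V_3 - 0.002564·V_4 = 0.003333
  0.002911·V_4 - 0.0002564·V_1 - 0.002564·V_3 = 0
Solving these 4 simultaneous equations (Gaussian elimination) gives:
  V_1 = 0.3879 V, V_2 = 0.3788 V, V_3 = 5.352 V, V_4 = 4.747 V
The requested potential is V_1 = 0.3879 V.

Final answer: V_1 = 0.3879 V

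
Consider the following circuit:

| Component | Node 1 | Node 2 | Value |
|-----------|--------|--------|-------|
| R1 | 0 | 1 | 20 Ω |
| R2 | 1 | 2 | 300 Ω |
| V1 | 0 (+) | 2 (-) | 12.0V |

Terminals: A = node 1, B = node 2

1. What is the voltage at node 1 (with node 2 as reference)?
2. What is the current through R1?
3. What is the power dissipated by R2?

Nodal analysis, taking node 2 as the 0 V reference.
Source V1 fixes V_0 = 12 V.
KCL at each unknown node (sum of currents leaving = 0; resistances in Ω):
  Node 1: (V_1 - 12)/20 + (V_1 - 0)/300 = 0
Collecting terms: 0.05333 × V_1 = 0.6  =>  V_1 = 11.25 V
Part 1:
  Read off the nodal solution: V_1 = 11.25 V
Part 2:
  I_R1 = (V_0 - V_1)/R1 = (12 - 11.25)/20 = 0.0375 A
  Magnitude: I_R1 = 0.0375 A
Part 3:
  I_R2 = (V_1 - V_2)/R2 = (11.25 - 0)/300 = 0.0375 A
  P_R2 = I_R2² × R2 = (0.0375)² × 300 = 0.4219 W

Final answers:
1. V_1 = 11.25 V
2. I_R1 = 0.0375 A
3. P_R2 = 0.4219 W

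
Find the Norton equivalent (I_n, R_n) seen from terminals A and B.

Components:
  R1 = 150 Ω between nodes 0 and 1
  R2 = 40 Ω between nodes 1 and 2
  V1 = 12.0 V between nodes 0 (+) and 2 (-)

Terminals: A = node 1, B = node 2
Find the Thévenin equivalent first; then I_n = V_th/R_th and R_n = R_th.
Step 1 — V_th is the open-circuit voltage V_A - V_B (nothing connected across the terminals).
Nodal analysis, taking node 2 as the 0 V reference.
Source V1 fixes V_0 = 12 V.
KCL at each unknown node (sum of currents leaving = 0; resistances in Ω):
  Node 1: (V_1 - 12)/150 + (V_1 - 0)/40 = 0
Collecting terms: 0.03167 × V_1 = 0.08  =>  V_1 = 2.526 V
V_th = V_1 - V_2 = 2.526 - 0 = 2.526 V
Step 2 — R_th: zero the source — replace V1 by a short circuit (node 2 merges into node 0) — and find the resistance seen between A (node 1) and B (node 0).
Reduce the network between node 1 (A) and node 0 (B) by series/parallel combination:
  Rp1 = R1 ‖ R2 (parallel, both between nodes 0 and 1) = 1/(1/150 + 1/40) = 31.58 Ω
R_th = 31.58 Ω
I_n = V_th/R_th = 2.526/31.58 = 0.08 A, and R_n = R_th = 31.58 Ω

Final answer: I_n = 0.08 A, R_n = 31.58 Ω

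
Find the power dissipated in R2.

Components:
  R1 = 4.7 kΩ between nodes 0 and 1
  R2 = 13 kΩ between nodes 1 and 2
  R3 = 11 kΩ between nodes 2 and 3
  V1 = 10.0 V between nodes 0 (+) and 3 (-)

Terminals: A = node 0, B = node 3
Nodal analysis, taking node 3 as the 0 V reference.
Source V1 fixes V_0 = 10 V.
KCL at each unknown node (sum of currents leaving = 0; resistances in Ω):
  Node 1: (V_1 - 10)/4700 + (V_1 - V_2)/13000 = 0
  Node 2: (V_2 - V_1)/13000 + (V_2 - 0)/11000 = 0
Collecting terms (coefficients in siemens):
  0.0002897·V_1 - 0.00007692·V_2 = 0.002128
  0.0001678·V_2 - 0.00007692·V_1 = 0
Determinant D = (0.0002897)(0.0001678) - (-0.00007692)(-0.00007692) = 0.0000000427
V_1 = [(0.002128)(0.0001678) - (-0.00007692)(0)]/D = 8.362 V
V_2 = [(0.0002897)(0) - (0.002128)(-0.00007692)]/D = 3.833 V
I_R2 = (V_1 - V_2)/R2 = (8.362 - 3.833)/13000 = 0.0003484 A
P_R2 = I_R2² × R2 = (0.0003484)² × 13000 = 0.001578 W

Final answer: 0.001578 W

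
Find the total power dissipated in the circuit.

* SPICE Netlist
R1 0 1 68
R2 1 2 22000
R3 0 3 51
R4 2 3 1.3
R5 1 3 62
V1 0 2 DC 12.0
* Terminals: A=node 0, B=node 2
Nodal analysis, taking node 2 as the 0 V reference.
Source V1 fixes V_0 = 12 V.
KCL at each unknown node (sum of currents leaving = 0; resistances in Ω):
  Node 1: (V_1 - 12)/68 + (V_1 - 0)/22000 + (V_1 - V_3)/62 = 0
  Node 3: (V_3 - 12)/51 + (V_3 - 0)/1.3 + (V_3 - V_1)/62 = 0
Collecting terms (coefficients in siemens):
  0.03088·V_1 - 0.01613·V_3 = 0.1765
  0.805·V_3 - 0.01613·V_1 = 0.2353
Determinant D = (0.03088)(0.805) - (-0.01613)(-0.01613) = 0.0246
V_1 = [(0.1765)(0.805) - (-0.01613)(0.2353)]/D = 5.929 V
V_3 = [(0.03088)(0.2353) - (0.1765)(-0.01613)]/D = 0.4111 V
Power in each resistor, P = (ΔV)²/R:
  P_R1 = (12 - 5.929)²/68 = 0.5419 W
  P_R2 = (5.929 - 0)²/22000 = 0.001598 W
  P_R3 = (12 - 0.4111)²/51 = 2.633 W
  P_R4 = (0 - 0.4111)²/1.3 = 0.13 W
  P_R5 = (5.929 - 0.4111)²/62 = 0.4911 W
P_total = P_R1 + P_R2 + P_R3 + P_R4 + P_R5 = 3.798 W

Final answer: 3.798 W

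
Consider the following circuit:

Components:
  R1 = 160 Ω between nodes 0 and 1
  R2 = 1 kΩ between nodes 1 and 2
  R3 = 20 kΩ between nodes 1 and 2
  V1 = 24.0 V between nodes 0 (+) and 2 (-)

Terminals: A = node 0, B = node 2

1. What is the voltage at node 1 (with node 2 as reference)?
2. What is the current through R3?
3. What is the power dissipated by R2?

Nodal analysis, taking node 2 as the 0 V reference.
Source V1 fixes V_0 = 24 V.
KCL at each unknown node (sum of currents leaving = 0; resistances in Ω):
  Node 1: (V_1 - 24)/160 + (V_1 - 0)/1000 + (V_1 - 0)/20000 = 0
Collecting terms: 0.0073 × V_1 = 0.15  =>  V_1 = 20.55 V
Part 1:
  Read off the nodal solution: V_1 = 20.55 V
Part 2:
  I_R3 = (V_1 - V_2)/R3 = (20.55 - 0)/20000 = 0.001027 A
  Magnitude: I_R3 = 0.001027 A
Part 3:
  I_R2 = (V_1 - V_2)/R2 = (20.55 - 0)/1000 = 0.02055 A
  P_R2 = I_R2² × R2 = (0.02055)² × 1000 = 0.4222 W

Final answers:
1. V_1 = 20.55 V
2. I_R3 = 0.001027 A
3. P_R2 = 0.4222 W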